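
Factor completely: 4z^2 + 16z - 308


Roots satisfy r1 + r2 = -b/a = -4 and r1*r2 = c/a = -77.
So r1 = -11, r2 = 7.
4z^2 + 16z - 308 = 4(z - r1)(z - r2) = 4(z + 11)(z - 7)


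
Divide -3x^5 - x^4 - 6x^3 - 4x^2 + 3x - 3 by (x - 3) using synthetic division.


Synthetic division with c = 3. Coefficients: -3, -1, -6, -4, 3, -3
Bring down -3.
  -3 * 3 = -9; -9 - 1 = -10
  -10 * 3 = -30; -30 - 6 = -36
  -36 * 3 = -108; -108 - 4 = -112
  -112 * 3 = -336; -336 + 3 = -333
  -333 * 3 = -999; -999 - 3 = -1002
Quotient: -3x^4 - 10x^3 - 36x^2 - 112x - 333, Remainder: -1002


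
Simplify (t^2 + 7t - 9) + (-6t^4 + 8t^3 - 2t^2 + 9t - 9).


Align terms by degree and add:
  t^2 + 7t - 9
  -6t^4 + 8t^3 - 2t^2 + 9t - 9
= -6t^4 + 8t^3 - t^2 + 16t - 18


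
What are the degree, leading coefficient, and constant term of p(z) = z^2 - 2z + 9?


Highest power of z is 2, with coefficient 1. Constant term is 9.
Degree = 2, leading coefficient = 1, constant term = 9


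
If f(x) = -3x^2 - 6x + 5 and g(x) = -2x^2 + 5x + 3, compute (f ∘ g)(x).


Substitute g(x) into f:
f(g(x)) = -3*(-2x^2 + 5x + 3)^2 + (-6)*(-2x^2 + 5x + 3) + 5
(-2x^2 + 5x + 3)^2 = 4x^4 - 20x^3 + 13x^2 + 30x + 9
Expand and combine: -12x^4 + 60x^3 - 27x^2 - 120x - 40


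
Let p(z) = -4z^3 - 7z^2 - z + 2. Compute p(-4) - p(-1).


p(-4) = 150
p(-1) = 0
p(-4) - p(-1) = 150 = 150


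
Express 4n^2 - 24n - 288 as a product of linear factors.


Roots satisfy r1 + r2 = -b/a = 6 and r1*r2 = c/a = -72.
So r1 = -6, r2 = 12.
4n^2 - 24n - 288 = 4(n - r1)(n - r2) = 4(n + 6)(n - 12)


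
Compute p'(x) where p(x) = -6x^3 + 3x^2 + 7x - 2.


Apply the power rule term by term:
  d/dx(-6x^3) = -18x^2
  d/dx(3x^2) = 6x
  d/dx(7x) = 7
  d/dx(-2) = 0
p'(x) = -18x^2 + 6x + 7


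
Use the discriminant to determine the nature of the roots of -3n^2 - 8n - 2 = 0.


D = b^2 - 4ac = (-8)^2 - 4(-3)(-2) = 64 - 24 = 40
Since D > 0: two distinct irrational roots


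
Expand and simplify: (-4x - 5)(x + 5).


Distribute each term of the first polynomial:
  (-4x)(x + 5) = -4x^2 - 20x
  (-5)(x + 5) = -5x - 25
Sum: -4x^2 - 25x - 25


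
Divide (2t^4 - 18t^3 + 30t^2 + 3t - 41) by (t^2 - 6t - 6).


(2t^4 - 18t^3 + 30t^2 + 3t - 41) / (t^2 - 6t - 6)
Step 1: 2t^2 * (t^2 - 6t - 6) = 2t^4 - 12t^3 - 12t^2; subtract.
Step 2: -6t * (t^2 - 6t - 6) = -6t^3 + 36t^2 + 36t; subtract.
Step 3: 6 * (t^2 - 6t - 6) = 6t^2 - 36t - 36; subtract.
Quotient: 2t^2 - 6t + 6, Remainder: 3t - 5


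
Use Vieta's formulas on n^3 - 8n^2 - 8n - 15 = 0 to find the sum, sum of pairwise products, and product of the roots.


Monic cubic n^3+bn^2+cn+d=0: sum=-b, pairwise sum=c, product=-d.
b=-8, c=-8, d=-15
r1+r2+r3 = 8
r1r2+r1r3+r2r3 = -8
r1r2r3 = 15


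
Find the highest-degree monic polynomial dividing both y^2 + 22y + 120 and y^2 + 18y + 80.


Factor each:
  y^2 + 22y + 120 = (y + 10)(y + 12)
  y^2 + 18y + 80 = (y + 10)(y + 8)
Common monic factor: y + 10


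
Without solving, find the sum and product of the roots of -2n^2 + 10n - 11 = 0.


For an^2+bn+c=0: sum = -b/a, product = c/a.
a=-2, b=10, c=-11
Sum = -(10)/-2 = 5
Product = (-11)/-2 = 11/2


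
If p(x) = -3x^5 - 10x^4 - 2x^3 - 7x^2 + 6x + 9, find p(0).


Using direct substitution:
  -3 * (0)^5 = 0
  -10 * (0)^4 = 0
  -2 * (0)^3 = 0
  -7 * (0)^2 = 0
  6 * (0)^1 = 0
  constant: 9
Sum = 0 + 0 + 0 + 0 + 0 + 9 = 9


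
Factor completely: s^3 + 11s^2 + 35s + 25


Try integer roots (divisors of 25). s=-5: p(-5)=0.
Divide out (s + 5): quotient is s^2 + 6s + 5.
Factor the quadratic: (s + 1)(s + 5)
Result: (s + 5)(s + 1)(s + 5)


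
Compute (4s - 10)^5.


Expand (4s - 10)^5 by repeated multiplication:
  (4s - 10)^2 = 16s^2 - 80s + 100
  (4s - 10)^3 = 64s^3 - 480s^2 + 1200s - 1000
  (4s - 10)^4 = 256s^4 - 2560s^3 + 9600s^2 - 16000s + 10000
= 1024s^5 - 12800s^4 + 64000s^3 - 160000s^2 + 200000s - 100000


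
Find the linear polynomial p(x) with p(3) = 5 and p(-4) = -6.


p(x) = mx + b. Using p(3)=5, p(-4)=-6:
m = (5 + 6)/(3 + 4) = 11/7 = 11/7
b = 5 - m*(3) = 5 - 33/7 = 2/7
p(x) = (11/7)x + (2/7)


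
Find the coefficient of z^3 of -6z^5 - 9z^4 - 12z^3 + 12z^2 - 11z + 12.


Read off the coefficient of z^3: -12


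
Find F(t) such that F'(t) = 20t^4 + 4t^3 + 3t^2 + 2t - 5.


Reverse power rule on each term:
  ∫ 20t^4 dt = 4t^5
  ∫ 4t^3 dt = t^4
  ∫ 3t^2 dt = t^3
  ∫ 2t dt = t^2
  ∫ -5 dt = -5t
F(t) = 4t^5 + t^4 + t^3 + t^2 - 5t + C


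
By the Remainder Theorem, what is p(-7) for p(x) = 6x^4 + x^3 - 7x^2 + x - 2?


By the Remainder Theorem, the remainder equals p(-7):
  6*(-7)^4 = 14406
  1*(-7)^3 = -343
  -7*(-7)^2 = -343
  1*(-7)^1 = -7
  constant: -2
Sum: 14406 - 343 - 343 - 7 - 2 = 13711


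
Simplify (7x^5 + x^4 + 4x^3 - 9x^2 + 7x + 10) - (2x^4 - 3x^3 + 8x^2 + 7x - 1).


Distribute the minus sign:
  (7x^5 + x^4 + 4x^3 - 9x^2 + 7x + 10)
- (2x^4 - 3x^3 + 8x^2 + 7x - 1)
Negate second polynomial: -2x^4 + 3x^3 - 8x^2 - 7x + 1
Add: 7x^5 - x^4 + 7x^3 - 17x^2 + 11


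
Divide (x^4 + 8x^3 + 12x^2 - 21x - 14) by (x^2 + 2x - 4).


(x^4 + 8x^3 + 12x^2 - 21x - 14) / (x^2 + 2x - 4)
Step 1: x^2 * (x^2 + 2x - 4) = x^4 + 2x^3 - 4x^2; subtract.
Step 2: 6x * (x^2 + 2x - 4) = 6x^3 + 12x^2 - 24x; subtract.
Step 3: 4 * (x^2 + 2x - 4) = 4x^2 + 8x - 16; subtract.
Quotient: x^2 + 6x + 4, Remainder: -5x + 2


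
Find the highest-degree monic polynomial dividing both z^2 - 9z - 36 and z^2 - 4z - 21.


Factor each:
  z^2 - 9z - 36 = (z + 3)(z - 12)
  z^2 - 4z - 21 = (z + 3)(z - 7)
Common monic factor: z + 3


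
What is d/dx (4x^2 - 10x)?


Apply the power rule term by term:
  d/dx(4x^2) = 8x
  d/dx(-10x) = -10
p'(x) = 8x - 10


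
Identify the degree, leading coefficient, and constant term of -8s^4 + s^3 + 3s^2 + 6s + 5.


Highest power of s is 4, with coefficient -8. Constant term is 5.
Degree = 4, leading coefficient = -8, constant term = 5


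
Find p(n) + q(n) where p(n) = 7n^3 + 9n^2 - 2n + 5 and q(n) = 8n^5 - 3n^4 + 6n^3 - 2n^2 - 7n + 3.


Align terms by degree and add:
  7n^3 + 9n^2 - 2n + 5
+ 8n^5 - 3n^4 + 6n^3 - 2n^2 - 7n + 3
= 8n^5 - 3n^4 + 13n^3 + 7n^2 - 9n + 8


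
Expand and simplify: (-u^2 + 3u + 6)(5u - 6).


Distribute each term of the first polynomial:
  (-u^2)(5u - 6) = -5u^3 + 6u^2
  (3u)(5u - 6) = 15u^2 - 18u
  (6)(5u - 6) = 30u - 36
Sum: -5u^3 + 21u^2 + 12u - 36


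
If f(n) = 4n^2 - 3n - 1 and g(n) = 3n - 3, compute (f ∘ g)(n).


Substitute g(n) into f:
f(g(n)) = 4*(3n - 3)^2 + (-3)*(3n - 3) + (-1)
(3n - 3)^2 = 9n^2 - 18n + 9
Expand and combine: 36n^2 - 81n + 44


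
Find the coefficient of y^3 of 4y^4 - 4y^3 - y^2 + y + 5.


Read off the coefficient of y^3: -4


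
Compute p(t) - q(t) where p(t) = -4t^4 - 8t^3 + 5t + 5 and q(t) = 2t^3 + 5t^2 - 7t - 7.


Distribute the minus sign:
  (-4t^4 - 8t^3 + 5t + 5)
- (2t^3 + 5t^2 - 7t - 7)
Negate second polynomial: -2t^3 - 5t^2 + 7t + 7
Add: -4t^4 - 10t^3 - 5t^2 + 12t + 12


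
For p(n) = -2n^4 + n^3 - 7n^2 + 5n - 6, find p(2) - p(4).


p(2) = -48
p(4) = -546
p(2) - p(4) = -48 + 546 = 498


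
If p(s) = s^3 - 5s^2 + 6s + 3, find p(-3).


Using direct substitution:
  1 * (-3)^3 = -27
  -5 * (-3)^2 = -45
  6 * (-3)^1 = -18
  constant: 3
Sum = -27 - 45 - 18 + 3 = -87


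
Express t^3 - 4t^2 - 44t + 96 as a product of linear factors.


Try integer roots (divisors of 96). t=2: p(2)=0.
Divide out (t - 2): quotient is t^2 - 2t - 48.
Factor the quadratic: (t + 6)(t - 8)
Result: (t - 2)(t + 6)(t - 8)


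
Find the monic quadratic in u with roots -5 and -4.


p(u) = (u + 5)(u + 4)
Expand: u^2 + 9u + 20


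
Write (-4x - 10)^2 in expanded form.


Expand (-4x - 10)^2 by repeated multiplication:
= 16x^2 + 80x + 100


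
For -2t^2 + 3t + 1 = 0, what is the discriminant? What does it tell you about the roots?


D = b^2 - 4ac = (3)^2 - 4(-2)(1) = 9 + 8 = 17
Since D > 0: two distinct irrational roots


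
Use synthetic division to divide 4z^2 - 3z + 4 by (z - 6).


Synthetic division with c = 6. Coefficients: 4, -3, 4
Bring down 4.
  4 * 6 = 24; 24 - 3 = 21
  21 * 6 = 126; 126 + 4 = 130
Quotient: 4z + 21, Remainder: 130


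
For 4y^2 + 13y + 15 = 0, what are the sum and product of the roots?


For ay^2+by+c=0: sum = -b/a, product = c/a.
a=4, b=13, c=15
Sum = -(13)/4 = -13/4
Product = (15)/4 = 15/4


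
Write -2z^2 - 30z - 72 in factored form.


Roots satisfy r1 + r2 = -b/a = -15 and r1*r2 = c/a = 36.
So r1 = -3, r2 = -12.
-2z^2 - 30z - 72 = -2(z - r1)(z - r2) = -2(z + 3)(z + 12)


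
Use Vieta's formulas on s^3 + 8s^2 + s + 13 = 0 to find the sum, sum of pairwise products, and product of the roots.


Monic cubic s^3+bs^2+cs+d=0: sum=-b, pairwise sum=c, product=-d.
b=8, c=1, d=13
r1+r2+r3 = -8
r1r2+r1r3+r2r3 = 1
r1r2r3 = -13


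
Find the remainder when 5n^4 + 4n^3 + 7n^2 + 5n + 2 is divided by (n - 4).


By the Remainder Theorem, the remainder equals p(4):
  5*(4)^4 = 1280
  4*(4)^3 = 256
  7*(4)^2 = 112
  5*(4)^1 = 20
  constant: 2
Sum: 1280 + 256 + 112 + 20 + 2 = 1670


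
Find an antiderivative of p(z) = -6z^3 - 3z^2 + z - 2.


Reverse power rule on each term:
  ∫ -6z^3 dz = -(3/2)z^4
  ∫ -3z^2 dz = -z^3
  ∫ z dz = (1/2)z^2
  ∫ -2 dz = -2z
F(z) = -(3/2)z^4 - z^3 + (1/2)z^2 - 2z + C


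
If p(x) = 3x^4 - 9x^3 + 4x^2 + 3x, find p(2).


Using direct substitution:
  3 * (2)^4 = 48
  -9 * (2)^3 = -72
  4 * (2)^2 = 16
  3 * (2)^1 = 6
  constant: 0
Sum = 48 - 72 + 16 + 6 + 0 = -2


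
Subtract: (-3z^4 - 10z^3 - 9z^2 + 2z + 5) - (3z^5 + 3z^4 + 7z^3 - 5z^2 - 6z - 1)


Distribute the minus sign:
  (-3z^4 - 10z^3 - 9z^2 + 2z + 5)
- (3z^5 + 3z^4 + 7z^3 - 5z^2 - 6z - 1)
Negate second polynomial: -3z^5 - 3z^4 - 7z^3 + 5z^2 + 6z + 1
Add: -3z^5 - 6z^4 - 17z^3 - 4z^2 + 8z + 6


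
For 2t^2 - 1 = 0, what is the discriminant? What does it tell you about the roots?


D = b^2 - 4ac = (0)^2 - 4(2)(-1) = 0 + 8 = 8
Since D > 0: two distinct irrational roots


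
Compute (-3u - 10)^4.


Expand (-3u - 10)^4 by repeated multiplication:
  (-3u - 10)^2 = 9u^2 + 60u + 100
  (-3u - 10)^3 = -27u^3 - 270u^2 - 900u - 1000
= 81u^4 + 1080u^3 + 5400u^2 + 12000u + 10000


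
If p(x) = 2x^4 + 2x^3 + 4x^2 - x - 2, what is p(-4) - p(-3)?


p(-4) = 450
p(-3) = 145
p(-4) - p(-3) = 450 - 145 = 305


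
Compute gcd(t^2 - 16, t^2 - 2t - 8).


Factor each:
  t^2 - 16 = (t - 4)(t + 4)
  t^2 - 2t - 8 = (t - 4)(t + 2)
Common monic factor: t - 4


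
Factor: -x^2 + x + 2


Roots satisfy r1 + r2 = -b/a = 1 and r1*r2 = c/a = -2.
So r1 = -1, r2 = 2.
-x^2 + x + 2 = -(x - r1)(x - r2) = -(x + 1)(x - 2)


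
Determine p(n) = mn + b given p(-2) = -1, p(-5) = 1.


p(n) = mn + b. Using p(-2)=-1, p(-5)=1:
m = (-1 - 1)/(-2 + 5) = -2/3 = -2/3
b = -1 - m*(-2) = -1 - 4/3 = -7/3
p(n) = -(2/3)n - (7/3)


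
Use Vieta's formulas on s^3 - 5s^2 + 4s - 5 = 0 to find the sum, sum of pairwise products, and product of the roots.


Monic cubic s^3+bs^2+cs+d=0: sum=-b, pairwise sum=c, product=-d.
b=-5, c=4, d=-5
r1+r2+r3 = 5
r1r2+r1r3+r2r3 = 4
r1r2r3 = 5


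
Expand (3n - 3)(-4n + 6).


Distribute each term of the first polynomial:
  (3n)(-4n + 6) = -12n^2 + 18n
  (-3)(-4n + 6) = 12n - 18
Sum: -12n^2 + 30n - 18


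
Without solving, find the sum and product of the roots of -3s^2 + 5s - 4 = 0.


For as^2+bs+c=0: sum = -b/a, product = c/a.
a=-3, b=5, c=-4
Sum = -(5)/-3 = 5/3
Product = (-4)/-3 = 4/3


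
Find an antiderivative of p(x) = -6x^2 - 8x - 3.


Reverse power rule on each term:
  ∫ -6x^2 dx = -2x^3
  ∫ -8x dx = -4x^2
  ∫ -3 dx = -3x
F(x) = -2x^3 - 4x^2 - 3x + C


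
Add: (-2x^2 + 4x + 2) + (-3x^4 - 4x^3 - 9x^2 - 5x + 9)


Align terms by degree and add:
  -2x^2 + 4x + 2
  -3x^4 - 4x^3 - 9x^2 - 5x + 9
= -3x^4 - 4x^3 - 11x^2 - x + 11


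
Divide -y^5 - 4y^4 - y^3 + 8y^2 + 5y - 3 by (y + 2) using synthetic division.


Synthetic division with c = -2. Coefficients: -1, -4, -1, 8, 5, -3
Bring down -1.
  -1 * -2 = 2; 2 - 4 = -2
  -2 * -2 = 4; 4 - 1 = 3
  3 * -2 = -6; -6 + 8 = 2
  2 * -2 = -4; -4 + 5 = 1
  1 * -2 = -2; -2 - 3 = -5
Quotient: -y^4 - 2y^3 + 3y^2 + 2y + 1, Remainder: -5


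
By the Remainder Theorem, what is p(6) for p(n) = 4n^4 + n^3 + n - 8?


By the Remainder Theorem, the remainder equals p(6):
  4*(6)^4 = 5184
  1*(6)^3 = 216
  0*(6)^2 = 0
  1*(6)^1 = 6
  constant: -8
Sum: 5184 + 216 + 0 + 6 - 8 = 5398


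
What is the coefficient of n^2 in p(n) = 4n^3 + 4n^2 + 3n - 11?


Read off the coefficient of n^2: 4


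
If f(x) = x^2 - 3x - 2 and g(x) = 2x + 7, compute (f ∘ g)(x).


Substitute g(x) into f:
f(g(x)) = 1*(2x + 7)^2 + (-3)*(2x + 7) + (-2)
(2x + 7)^2 = 4x^2 + 28x + 49
Expand and combine: 4x^2 + 22x + 26


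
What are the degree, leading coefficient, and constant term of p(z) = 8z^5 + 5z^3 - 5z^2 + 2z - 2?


Highest power of z is 5, with coefficient 8. Constant term is -2.
Degree = 5, leading coefficient = 8, constant term = -2


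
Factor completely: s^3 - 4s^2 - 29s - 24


Try integer roots (divisors of -24). s=-3: p(-3)=0.
Divide out (s + 3): quotient is s^2 - 7s - 8.
Factor the quadratic: (s - 8)(s + 1)
Result: (s + 3)(s - 8)(s + 1)


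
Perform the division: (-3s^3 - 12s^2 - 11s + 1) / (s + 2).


(-3s^3 - 12s^2 - 11s + 1) / (s + 2)
Step 1: -3s^2 * (s + 2) = -3s^3 - 6s^2; subtract.
Step 2: -6s * (s + 2) = -6s^2 - 12s; subtract.
Step 3: 1 * (s + 2) = s + 2; subtract.
Quotient: -3s^2 - 6s + 1, Remainder: -1


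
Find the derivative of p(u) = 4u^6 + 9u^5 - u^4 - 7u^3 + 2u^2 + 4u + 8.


Apply the power rule term by term:
  d/du(4u^6) = 24u^5
  d/du(9u^5) = 45u^4
  d/du(-u^4) = -4u^3
  d/du(-7u^3) = -21u^2
  d/du(2u^2) = 4u
  d/du(4u) = 4
  d/du(8) = 0
p'(u) = 24u^5 + 45u^4 - 4u^3 - 21u^2 + 4u + 4


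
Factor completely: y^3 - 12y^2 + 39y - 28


Try integer roots (divisors of -28). y=7: p(7)=0.
Divide out (y - 7): quotient is y^2 - 5y + 4.
Factor the quadratic: (y - 1)(y - 4)
Result: (y - 7)(y - 1)(y - 4)


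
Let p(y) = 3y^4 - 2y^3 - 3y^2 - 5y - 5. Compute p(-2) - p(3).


p(-2) = 57
p(3) = 142
p(-2) - p(3) = 57 - 142 = -85


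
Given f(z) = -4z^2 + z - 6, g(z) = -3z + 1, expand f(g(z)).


Substitute g(z) into f:
f(g(z)) = -4*(-3z + 1)^2 + 1*(-3z + 1) + (-6)
(-3z + 1)^2 = 9z^2 - 6z + 1
Expand and combine: -36z^2 + 21z - 9


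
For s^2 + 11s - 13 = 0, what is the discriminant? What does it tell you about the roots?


D = b^2 - 4ac = (11)^2 - 4(1)(-13) = 121 + 52 = 173
Since D > 0: two distinct irrational roots


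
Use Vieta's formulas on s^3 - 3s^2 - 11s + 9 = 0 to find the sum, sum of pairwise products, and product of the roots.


Monic cubic s^3+bs^2+cs+d=0: sum=-b, pairwise sum=c, product=-d.
b=-3, c=-11, d=9
r1+r2+r3 = 3
r1r2+r1r3+r2r3 = -11
r1r2r3 = -9


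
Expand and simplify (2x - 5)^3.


Expand (2x - 5)^3 by repeated multiplication:
  (2x - 5)^2 = 4x^2 - 20x + 25
= 8x^3 - 60x^2 + 150x - 125


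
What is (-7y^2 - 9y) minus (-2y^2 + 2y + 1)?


Distribute the minus sign:
  (-7y^2 - 9y)
- (-2y^2 + 2y + 1)
Negate second polynomial: 2y^2 - 2y - 1
Add: -5y^2 - 11y - 1


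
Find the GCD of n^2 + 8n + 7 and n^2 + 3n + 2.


Factor each:
  n^2 + 8n + 7 = (n + 1)(n + 7)
  n^2 + 3n + 2 = (n + 1)(n + 2)
Common monic factor: n + 1


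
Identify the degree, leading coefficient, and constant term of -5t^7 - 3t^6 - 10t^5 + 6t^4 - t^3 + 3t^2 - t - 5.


Highest power of t is 7, with coefficient -5. Constant term is -5.
Degree = 7, leading coefficient = -5, constant term = -5


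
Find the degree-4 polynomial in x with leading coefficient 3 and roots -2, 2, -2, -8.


p(x) = 3(x + 2)(x - 2)(x + 2)(x + 8)
Expand: 3x^4 + 30x^3 + 36x^2 - 120x - 192


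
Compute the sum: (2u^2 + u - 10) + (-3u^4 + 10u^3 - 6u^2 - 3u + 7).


Align terms by degree and add:
  2u^2 + u - 10
  -3u^4 + 10u^3 - 6u^2 - 3u + 7
= -3u^4 + 10u^3 - 4u^2 - 2u - 3


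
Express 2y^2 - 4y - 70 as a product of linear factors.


Roots satisfy r1 + r2 = -b/a = 2 and r1*r2 = c/a = -35.
So r1 = 7, r2 = -5.
2y^2 - 4y - 70 = 2(y - r1)(y - r2) = 2(y - 7)(y + 5)


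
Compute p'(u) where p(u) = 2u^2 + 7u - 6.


Apply the power rule term by term:
  d/du(2u^2) = 4u
  d/du(7u) = 7
  d/du(-6) = 0
p'(u) = 4u + 7


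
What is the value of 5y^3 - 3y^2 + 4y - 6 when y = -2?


Using direct substitution:
  5 * (-2)^3 = -40
  -3 * (-2)^2 = -12
  4 * (-2)^1 = -8
  constant: -6
Sum = -40 - 12 - 8 - 6 = -66


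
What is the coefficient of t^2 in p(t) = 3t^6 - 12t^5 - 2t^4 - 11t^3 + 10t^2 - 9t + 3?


Read off the coefficient of t^2: 10


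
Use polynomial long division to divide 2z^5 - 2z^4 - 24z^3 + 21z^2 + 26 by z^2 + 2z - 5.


(2z^5 - 2z^4 - 24z^3 + 21z^2 + 26) / (z^2 + 2z - 5)
Step 1: 2z^3 * (z^2 + 2z - 5) = 2z^5 + 4z^4 - 10z^3; subtract.
Step 2: -6z^2 * (z^2 + 2z - 5) = -6z^4 - 12z^3 + 30z^2; subtract.
Step 3: -2z * (z^2 + 2z - 5) = -2z^3 - 4z^2 + 10z; subtract.
Step 4: -5 * (z^2 + 2z - 5) = -5z^2 - 10z + 25; subtract.
Quotient: 2z^3 - 6z^2 - 2z - 5, Remainder: 1


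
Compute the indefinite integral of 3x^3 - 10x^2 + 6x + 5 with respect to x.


Reverse power rule on each term:
  ∫ 3x^3 dx = (3/4)x^4
  ∫ -10x^2 dx = -(10/3)x^3
  ∫ 6x dx = 3x^2
  ∫ 5 dx = 5x
F(x) = (3/4)x^4 - (10/3)x^3 + 3x^2 + 5x + C


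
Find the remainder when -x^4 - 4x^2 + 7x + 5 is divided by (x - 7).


By the Remainder Theorem, the remainder equals p(7):
  -1*(7)^4 = -2401
  0*(7)^3 = 0
  -4*(7)^2 = -196
  7*(7)^1 = 49
  constant: 5
Sum: -2401 + 0 - 196 + 49 + 5 = -2543


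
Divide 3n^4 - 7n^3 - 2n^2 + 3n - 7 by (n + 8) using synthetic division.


Synthetic division with c = -8. Coefficients: 3, -7, -2, 3, -7
Bring down 3.
  3 * -8 = -24; -24 - 7 = -31
  -31 * -8 = 248; 248 - 2 = 246
  246 * -8 = -1968; -1968 + 3 = -1965
  -1965 * -8 = 15720; 15720 - 7 = 15713
Quotient: 3n^3 - 31n^2 + 246n - 1965, Remainder: 15713


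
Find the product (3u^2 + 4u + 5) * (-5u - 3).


Distribute each term of the first polynomial:
  (3u^2)(-5u - 3) = -15u^3 - 9u^2
  (4u)(-5u - 3) = -20u^2 - 12u
  (5)(-5u - 3) = -25u - 15
Sum: -15u^3 - 29u^2 - 37u - 15


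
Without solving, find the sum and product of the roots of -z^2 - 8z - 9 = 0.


For az^2+bz+c=0: sum = -b/a, product = c/a.
a=-1, b=-8, c=-9
Sum = -(-8)/-1 = -8
Product = (-9)/-1 = 9


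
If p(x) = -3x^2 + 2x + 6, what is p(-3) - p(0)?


p(-3) = -27
p(0) = 6
p(-3) - p(0) = -27 - 6 = -33


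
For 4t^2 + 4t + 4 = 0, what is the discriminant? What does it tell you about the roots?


D = b^2 - 4ac = (4)^2 - 4(4)(4) = 16 - 64 = -48
Since D < 0: two complex conjugate roots (no real roots)


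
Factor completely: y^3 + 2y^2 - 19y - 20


Try integer roots (divisors of -20). y=-1: p(-1)=0.
Divide out (y + 1): quotient is y^2 + y - 20.
Factor the quadratic: (y - 4)(y + 5)
Result: (y + 1)(y - 4)(y + 5)


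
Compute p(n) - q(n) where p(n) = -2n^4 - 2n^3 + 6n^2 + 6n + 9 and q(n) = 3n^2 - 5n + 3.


Distribute the minus sign:
  (-2n^4 - 2n^3 + 6n^2 + 6n + 9)
- (3n^2 - 5n + 3)
Negate second polynomial: -3n^2 + 5n - 3
Add: -2n^4 - 2n^3 + 3n^2 + 11n + 6


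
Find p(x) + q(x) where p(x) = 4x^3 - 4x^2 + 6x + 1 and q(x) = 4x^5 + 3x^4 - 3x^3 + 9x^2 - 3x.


Align terms by degree and add:
  4x^3 - 4x^2 + 6x + 1
+ 4x^5 + 3x^4 - 3x^3 + 9x^2 - 3x
= 4x^5 + 3x^4 + x^3 + 5x^2 + 3x + 1


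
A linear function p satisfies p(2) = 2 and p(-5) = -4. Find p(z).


p(z) = mz + b. Using p(2)=2, p(-5)=-4:
m = (2 + 4)/(2 + 5) = 6/7 = 6/7
b = 2 - m*(2) = 2 - 12/7 = 2/7
p(z) = (6/7)z + (2/7)


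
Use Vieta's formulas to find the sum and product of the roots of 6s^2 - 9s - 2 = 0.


For as^2+bs+c=0: sum = -b/a, product = c/a.
a=6, b=-9, c=-2
Sum = -(-9)/6 = 3/2
Product = (-2)/6 = -1/3


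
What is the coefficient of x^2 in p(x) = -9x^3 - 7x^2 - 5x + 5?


Read off the coefficient of x^2: -7


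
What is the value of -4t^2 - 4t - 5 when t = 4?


Using direct substitution:
  -4 * (4)^2 = -64
  -4 * (4)^1 = -16
  constant: -5
Sum = -64 - 16 - 5 = -85


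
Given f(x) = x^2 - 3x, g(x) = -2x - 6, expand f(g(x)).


Substitute g(x) into f:
f(g(x)) = 1*(-2x - 6)^2 + (-3)*(-2x - 6)
(-2x - 6)^2 = 4x^2 + 24x + 36
Expand and combine: 4x^2 + 30x + 54


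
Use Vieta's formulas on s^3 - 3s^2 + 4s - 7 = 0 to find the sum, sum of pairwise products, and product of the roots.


Monic cubic s^3+bs^2+cs+d=0: sum=-b, pairwise sum=c, product=-d.
b=-3, c=4, d=-7
r1+r2+r3 = 3
r1r2+r1r3+r2r3 = 4
r1r2r3 = 7


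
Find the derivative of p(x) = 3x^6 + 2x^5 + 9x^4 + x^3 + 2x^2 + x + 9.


Apply the power rule term by term:
  d/dx(3x^6) = 18x^5
  d/dx(2x^5) = 10x^4
  d/dx(9x^4) = 36x^3
  d/dx(x^3) = 3x^2
  d/dx(2x^2) = 4x
  d/dx(x) = 1
  d/dx(9) = 0
p'(x) = 18x^5 + 10x^4 + 36x^3 + 3x^2 + 4x + 1


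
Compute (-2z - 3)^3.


Expand (-2z - 3)^3 by repeated multiplication:
  (-2z - 3)^2 = 4z^2 + 12z + 9
= -8z^3 - 36z^2 - 54z - 27


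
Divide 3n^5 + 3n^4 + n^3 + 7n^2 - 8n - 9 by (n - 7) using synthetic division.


Synthetic division with c = 7. Coefficients: 3, 3, 1, 7, -8, -9
Bring down 3.
  3 * 7 = 21; 21 + 3 = 24
  24 * 7 = 168; 168 + 1 = 169
  169 * 7 = 1183; 1183 + 7 = 1190
  1190 * 7 = 8330; 8330 - 8 = 8322
  8322 * 7 = 58254; 58254 - 9 = 58245
Quotient: 3n^4 + 24n^3 + 169n^2 + 1190n + 8322, Remainder: 58245


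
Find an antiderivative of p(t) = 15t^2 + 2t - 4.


Reverse power rule on each term:
  ∫ 15t^2 dt = 5t^3
  ∫ 2t dt = t^2
  ∫ -4 dt = -4t
F(t) = 5t^3 + t^2 - 4t + C


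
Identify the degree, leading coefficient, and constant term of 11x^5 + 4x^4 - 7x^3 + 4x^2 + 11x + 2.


Highest power of x is 5, with coefficient 11. Constant term is 2.
Degree = 5, leading coefficient = 11, constant term = 2


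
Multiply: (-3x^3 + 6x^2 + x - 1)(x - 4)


Distribute each term of the first polynomial:
  (-3x^3)(x - 4) = -3x^4 + 12x^3
  (6x^2)(x - 4) = 6x^3 - 24x^2
  (x)(x - 4) = x^2 - 4x
  (-1)(x - 4) = -x + 4
Sum: -3x^4 + 18x^3 - 23x^2 - 5x + 4


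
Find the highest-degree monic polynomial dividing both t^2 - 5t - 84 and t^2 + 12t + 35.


Factor each:
  t^2 - 5t - 84 = (t + 7)(t - 12)
  t^2 + 12t + 35 = (t + 7)(t + 5)
Common monic factor: t + 7


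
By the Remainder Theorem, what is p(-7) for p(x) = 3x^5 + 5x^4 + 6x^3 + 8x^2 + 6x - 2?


By the Remainder Theorem, the remainder equals p(-7):
  3*(-7)^5 = -50421
  5*(-7)^4 = 12005
  6*(-7)^3 = -2058
  8*(-7)^2 = 392
  6*(-7)^1 = -42
  constant: -2
Sum: -50421 + 12005 - 2058 + 392 - 42 - 2 = -40126


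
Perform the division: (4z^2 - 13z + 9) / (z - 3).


(4z^2 - 13z + 9) / (z - 3)
Step 1: 4z * (z - 3) = 4z^2 - 12z; subtract.
Step 2: -1 * (z - 3) = -z + 3; subtract.
Quotient: 4z - 1, Remainder: 6


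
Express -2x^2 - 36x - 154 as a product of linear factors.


Roots satisfy r1 + r2 = -b/a = -18 and r1*r2 = c/a = 77.
So r1 = -11, r2 = -7.
-2x^2 - 36x - 154 = -2(x - r1)(x - r2) = -2(x + 11)(x + 7)


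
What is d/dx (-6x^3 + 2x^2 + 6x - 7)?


Apply the power rule term by term:
  d/dx(-6x^3) = -18x^2
  d/dx(2x^2) = 4x
  d/dx(6x) = 6
  d/dx(-7) = 0
p'(x) = -18x^2 + 4x + 6


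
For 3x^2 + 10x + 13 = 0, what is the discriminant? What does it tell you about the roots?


D = b^2 - 4ac = (10)^2 - 4(3)(13) = 100 - 156 = -56
Since D < 0: two complex conjugate roots (no real roots)


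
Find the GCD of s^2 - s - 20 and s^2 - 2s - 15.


Factor each:
  s^2 - s - 20 = (s - 5)(s + 4)
  s^2 - 2s - 15 = (s - 5)(s + 3)
Common monic factor: s - 5


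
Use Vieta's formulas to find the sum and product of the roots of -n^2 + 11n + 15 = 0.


For an^2+bn+c=0: sum = -b/a, product = c/a.
a=-1, b=11, c=15
Sum = -(11)/-1 = 11
Product = (15)/-1 = -15


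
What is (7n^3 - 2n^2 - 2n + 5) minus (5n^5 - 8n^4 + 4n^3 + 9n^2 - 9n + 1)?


Distribute the minus sign:
  (7n^3 - 2n^2 - 2n + 5)
- (5n^5 - 8n^4 + 4n^3 + 9n^2 - 9n + 1)
Negate second polynomial: -5n^5 + 8n^4 - 4n^3 - 9n^2 + 9n - 1
Add: -5n^5 + 8n^4 + 3n^3 - 11n^2 + 7n + 4


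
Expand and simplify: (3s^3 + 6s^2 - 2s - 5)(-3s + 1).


Distribute each term of the first polynomial:
  (3s^3)(-3s + 1) = -9s^4 + 3s^3
  (6s^2)(-3s + 1) = -18s^3 + 6s^2
  (-2s)(-3s + 1) = 6s^2 - 2s
  (-5)(-3s + 1) = 15s - 5
Sum: -9s^4 - 15s^3 + 12s^2 + 13s - 5


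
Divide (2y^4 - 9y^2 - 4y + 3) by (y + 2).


(2y^4 - 9y^2 - 4y + 3) / (y + 2)
Step 1: 2y^3 * (y + 2) = 2y^4 + 4y^3; subtract.
Step 2: -4y^2 * (y + 2) = -4y^3 - 8y^2; subtract.
Step 3: -y * (y + 2) = -y^2 - 2y; subtract.
Step 4: -2 * (y + 2) = -2y - 4; subtract.
Quotient: 2y^3 - 4y^2 - y - 2, Remainder: 7


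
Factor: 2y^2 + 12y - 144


Roots satisfy r1 + r2 = -b/a = -6 and r1*r2 = c/a = -72.
So r1 = 6, r2 = -12.
2y^2 + 12y - 144 = 2(y - r1)(y - r2) = 2(y - 6)(y + 12)


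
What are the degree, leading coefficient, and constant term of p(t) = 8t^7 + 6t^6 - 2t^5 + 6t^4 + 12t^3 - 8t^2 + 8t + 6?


Highest power of t is 7, with coefficient 8. Constant term is 6.
Degree = 7, leading coefficient = 8, constant term = 6


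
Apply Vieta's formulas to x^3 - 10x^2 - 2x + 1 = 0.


Monic cubic x^3+bx^2+cx+d=0: sum=-b, pairwise sum=c, product=-d.
b=-10, c=-2, d=1
r1+r2+r3 = 10
r1r2+r1r3+r2r3 = -2
r1r2r3 = -1


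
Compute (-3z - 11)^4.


Expand (-3z - 11)^4 by repeated multiplication:
  (-3z - 11)^2 = 9z^2 + 66z + 121
  (-3z - 11)^3 = -27z^3 - 297z^2 - 1089z - 1331
= 81z^4 + 1188z^3 + 6534z^2 + 15972z + 14641


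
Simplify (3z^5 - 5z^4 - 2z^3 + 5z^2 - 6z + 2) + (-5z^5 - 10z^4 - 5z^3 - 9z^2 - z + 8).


Align terms by degree and add:
  3z^5 - 5z^4 - 2z^3 + 5z^2 - 6z + 2
  -5z^5 - 10z^4 - 5z^3 - 9z^2 - z + 8
= -2z^5 - 15z^4 - 7z^3 - 4z^2 - 7z + 10


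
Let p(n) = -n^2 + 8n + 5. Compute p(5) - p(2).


p(5) = 20
p(2) = 17
p(5) - p(2) = 20 - 17 = 3


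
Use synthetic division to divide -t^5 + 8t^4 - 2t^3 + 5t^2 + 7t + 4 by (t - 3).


Synthetic division with c = 3. Coefficients: -1, 8, -2, 5, 7, 4
Bring down -1.
  -1 * 3 = -3; -3 + 8 = 5
  5 * 3 = 15; 15 - 2 = 13
  13 * 3 = 39; 39 + 5 = 44
  44 * 3 = 132; 132 + 7 = 139
  139 * 3 = 417; 417 + 4 = 421
Quotient: -t^4 + 5t^3 + 13t^2 + 44t + 139, Remainder: 421


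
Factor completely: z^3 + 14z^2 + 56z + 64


Try integer roots (divisors of 64). z=-8: p(-8)=0.
Divide out (z + 8): quotient is z^2 + 6z + 8.
Factor the quadratic: (z + 2)(z + 4)
Result: (z + 8)(z + 2)(z + 4)


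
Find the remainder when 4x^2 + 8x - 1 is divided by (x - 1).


By the Remainder Theorem, the remainder equals p(1):
  4*(1)^2 = 4
  8*(1)^1 = 8
  constant: -1
Sum: 4 + 8 - 1 = 11


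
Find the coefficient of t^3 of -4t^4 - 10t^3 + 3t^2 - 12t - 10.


Read off the coefficient of t^3: -10


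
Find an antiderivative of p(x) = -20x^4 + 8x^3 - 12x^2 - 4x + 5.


Reverse power rule on each term:
  ∫ -20x^4 dx = -4x^5
  ∫ 8x^3 dx = 2x^4
  ∫ -12x^2 dx = -4x^3
  ∫ -4x dx = -2x^2
  ∫ 5 dx = 5x
F(x) = -4x^5 + 2x^4 - 4x^3 - 2x^2 + 5x + C


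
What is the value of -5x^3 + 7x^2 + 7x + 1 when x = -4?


Using direct substitution:
  -5 * (-4)^3 = 320
  7 * (-4)^2 = 112
  7 * (-4)^1 = -28
  constant: 1
Sum = 320 + 112 - 28 + 1 = 405


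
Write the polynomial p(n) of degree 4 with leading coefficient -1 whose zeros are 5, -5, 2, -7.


p(n) = -(n - 5)(n + 5)(n - 2)(n + 7)
Expand: -n^4 - 5n^3 + 39n^2 + 125n - 350


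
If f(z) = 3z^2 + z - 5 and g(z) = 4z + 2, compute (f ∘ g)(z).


Substitute g(z) into f:
f(g(z)) = 3*(4z + 2)^2 + 1*(4z + 2) + (-5)
(4z + 2)^2 = 16z^2 + 16z + 4
Expand and combine: 48z^2 + 52z + 9


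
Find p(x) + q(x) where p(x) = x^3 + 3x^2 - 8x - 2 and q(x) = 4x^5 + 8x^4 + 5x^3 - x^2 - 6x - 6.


Align terms by degree and add:
  x^3 + 3x^2 - 8x - 2
+ 4x^5 + 8x^4 + 5x^3 - x^2 - 6x - 6
= 4x^5 + 8x^4 + 6x^3 + 2x^2 - 14x - 8


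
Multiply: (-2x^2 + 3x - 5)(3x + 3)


Distribute each term of the first polynomial:
  (-2x^2)(3x + 3) = -6x^3 - 6x^2
  (3x)(3x + 3) = 9x^2 + 9x
  (-5)(3x + 3) = -15x - 15
Sum: -6x^3 + 3x^2 - 6x - 15


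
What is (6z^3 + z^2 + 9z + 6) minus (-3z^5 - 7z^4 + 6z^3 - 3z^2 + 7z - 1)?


Distribute the minus sign:
  (6z^3 + z^2 + 9z + 6)
- (-3z^5 - 7z^4 + 6z^3 - 3z^2 + 7z - 1)
Negate second polynomial: 3z^5 + 7z^4 - 6z^3 + 3z^2 - 7z + 1
Add: 3z^5 + 7z^4 + 4z^2 + 2z + 7


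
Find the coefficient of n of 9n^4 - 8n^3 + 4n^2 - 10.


Read off the coefficient of n: 0


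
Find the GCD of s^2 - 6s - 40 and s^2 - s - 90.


Factor each:
  s^2 - 6s - 40 = (s - 10)(s + 4)
  s^2 - s - 90 = (s - 10)(s + 9)
Common monic factor: s - 10


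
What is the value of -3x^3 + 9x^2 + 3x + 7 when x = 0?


Using direct substitution:
  -3 * (0)^3 = 0
  9 * (0)^2 = 0
  3 * (0)^1 = 0
  constant: 7
Sum = 0 + 0 + 0 + 7 = 7


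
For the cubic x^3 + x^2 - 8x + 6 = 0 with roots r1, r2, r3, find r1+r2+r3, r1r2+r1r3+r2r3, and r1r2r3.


Monic cubic x^3+bx^2+cx+d=0: sum=-b, pairwise sum=c, product=-d.
b=1, c=-8, d=6
r1+r2+r3 = -1
r1r2+r1r3+r2r3 = -8
r1r2r3 = -6


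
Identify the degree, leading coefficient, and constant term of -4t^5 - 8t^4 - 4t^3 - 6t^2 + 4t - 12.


Highest power of t is 5, with coefficient -4. Constant term is -12.
Degree = 5, leading coefficient = -4, constant term = -12


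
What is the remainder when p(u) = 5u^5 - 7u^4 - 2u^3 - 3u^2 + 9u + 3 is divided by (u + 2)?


By the Remainder Theorem, the remainder equals p(-2):
  5*(-2)^5 = -160
  -7*(-2)^4 = -112
  -2*(-2)^3 = 16
  -3*(-2)^2 = -12
  9*(-2)^1 = -18
  constant: 3
Sum: -160 - 112 + 16 - 12 - 18 + 3 = -283


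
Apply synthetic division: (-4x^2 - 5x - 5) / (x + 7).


Synthetic division with c = -7. Coefficients: -4, -5, -5
Bring down -4.
  -4 * -7 = 28; 28 - 5 = 23
  23 * -7 = -161; -161 - 5 = -166
Quotient: -4x + 23, Remainder: -166


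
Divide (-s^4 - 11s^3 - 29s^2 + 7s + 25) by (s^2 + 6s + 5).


(-s^4 - 11s^3 - 29s^2 + 7s + 25) / (s^2 + 6s + 5)
Step 1: -s^2 * (s^2 + 6s + 5) = -s^4 - 6s^3 - 5s^2; subtract.
Step 2: -5s * (s^2 + 6s + 5) = -5s^3 - 30s^2 - 25s; subtract.
Step 3: 6 * (s^2 + 6s + 5) = 6s^2 + 36s + 30; subtract.
Quotient: -s^2 - 5s + 6, Remainder: -4s - 5


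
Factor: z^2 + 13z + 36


Roots satisfy r1 + r2 = -b/a = -13 and r1*r2 = c/a = 36.
So r1 = -4, r2 = -9.
z^2 + 13z + 36 = (z - r1)(z - r2) = (z + 4)(z + 9)


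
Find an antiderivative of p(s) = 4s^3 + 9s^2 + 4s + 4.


Reverse power rule on each term:
  ∫ 4s^3 ds = s^4
  ∫ 9s^2 ds = 3s^3
  ∫ 4s ds = 2s^2
  ∫ 4 ds = 4s
F(s) = s^4 + 3s^3 + 2s^2 + 4s + C


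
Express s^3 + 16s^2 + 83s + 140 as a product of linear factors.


Try integer roots (divisors of 140). s=-5: p(-5)=0.
Divide out (s + 5): quotient is s^2 + 11s + 28.
Factor the quadratic: (s + 7)(s + 4)
Result: (s + 5)(s + 7)(s + 4)


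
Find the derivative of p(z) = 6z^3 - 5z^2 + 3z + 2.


Apply the power rule term by term:
  d/dz(6z^3) = 18z^2
  d/dz(-5z^2) = -10z
  d/dz(3z) = 3
  d/dz(2) = 0
p'(z) = 18z^2 - 10z + 3


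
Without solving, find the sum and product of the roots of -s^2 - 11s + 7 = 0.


For as^2+bs+c=0: sum = -b/a, product = c/a.
a=-1, b=-11, c=7
Sum = -(-11)/-1 = -11
Product = (7)/-1 = -7


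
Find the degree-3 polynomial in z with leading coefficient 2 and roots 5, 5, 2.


p(z) = 2(z - 5)(z - 5)(z - 2)
Expand: 2z^3 - 24z^2 + 90z - 100


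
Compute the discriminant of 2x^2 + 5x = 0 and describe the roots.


D = b^2 - 4ac = (5)^2 - 4(2)(0) = 25 = 25
Since D > 0: two distinct rational roots


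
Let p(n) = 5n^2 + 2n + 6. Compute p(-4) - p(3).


p(-4) = 78
p(3) = 57
p(-4) - p(3) = 78 - 57 = 21


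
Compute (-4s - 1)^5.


Expand (-4s - 1)^5 by repeated multiplication:
  (-4s - 1)^2 = 16s^2 + 8s + 1
  (-4s - 1)^3 = -64s^3 - 48s^2 - 12s - 1
  (-4s - 1)^4 = 256s^4 + 256s^3 + 96s^2 + 16s + 1
= -1024s^5 - 1280s^4 - 640s^3 - 160s^2 - 20s - 1


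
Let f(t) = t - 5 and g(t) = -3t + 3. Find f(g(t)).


Substitute g(t) into f:
f(g(t)) = 1*(-3t + 3) + (-5)
Expand and combine: -3t - 2


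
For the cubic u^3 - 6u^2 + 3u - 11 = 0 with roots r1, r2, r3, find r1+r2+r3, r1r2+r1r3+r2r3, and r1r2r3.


Monic cubic u^3+bu^2+cu+d=0: sum=-b, pairwise sum=c, product=-d.
b=-6, c=3, d=-11
r1+r2+r3 = 6
r1r2+r1r3+r2r3 = 3
r1r2r3 = 11


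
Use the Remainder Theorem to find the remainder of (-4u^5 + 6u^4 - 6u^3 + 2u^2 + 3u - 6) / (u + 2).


By the Remainder Theorem, the remainder equals p(-2):
  -4*(-2)^5 = 128
  6*(-2)^4 = 96
  -6*(-2)^3 = 48
  2*(-2)^2 = 8
  3*(-2)^1 = -6
  constant: -6
Sum: 128 + 96 + 48 + 8 - 6 - 6 = 268


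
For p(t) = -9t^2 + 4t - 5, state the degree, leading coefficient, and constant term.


Highest power of t is 2, with coefficient -9. Constant term is -5.
Degree = 2, leading coefficient = -9, constant term = -5


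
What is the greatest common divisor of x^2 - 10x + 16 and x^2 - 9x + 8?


Factor each:
  x^2 - 10x + 16 = (x - 8)(x - 2)
  x^2 - 9x + 8 = (x - 8)(x - 1)
Common monic factor: x - 8


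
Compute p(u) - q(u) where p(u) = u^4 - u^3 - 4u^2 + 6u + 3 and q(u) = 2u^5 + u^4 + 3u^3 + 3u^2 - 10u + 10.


Distribute the minus sign:
  (u^4 - u^3 - 4u^2 + 6u + 3)
- (2u^5 + u^4 + 3u^3 + 3u^2 - 10u + 10)
Negate second polynomial: -2u^5 - u^4 - 3u^3 - 3u^2 + 10u - 10
Add: -2u^5 - 4u^3 - 7u^2 + 16u - 7


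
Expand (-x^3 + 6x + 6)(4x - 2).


Distribute each term of the first polynomial:
  (-x^3)(4x - 2) = -4x^4 + 2x^3
  (6x)(4x - 2) = 24x^2 - 12x
  (6)(4x - 2) = 24x - 12
Sum: -4x^4 + 2x^3 + 24x^2 + 12x - 12


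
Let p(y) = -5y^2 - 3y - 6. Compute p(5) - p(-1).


p(5) = -146
p(-1) = -8
p(5) - p(-1) = -146 + 8 = -138


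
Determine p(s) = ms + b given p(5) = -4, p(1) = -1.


p(s) = ms + b. Using p(5)=-4, p(1)=-1:
m = (-4 + 1)/(5 - 1) = -3/4 = -3/4
b = -4 - m*(5) = -4 + 15/4 = -1/4
p(s) = -(3/4)s - (1/4)


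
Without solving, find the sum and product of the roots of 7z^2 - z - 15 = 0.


For az^2+bz+c=0: sum = -b/a, product = c/a.
a=7, b=-1, c=-15
Sum = -(-1)/7 = 1/7
Product = (-15)/7 = -15/7


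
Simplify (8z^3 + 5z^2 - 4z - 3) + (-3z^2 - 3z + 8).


Align terms by degree and add:
  8z^3 + 5z^2 - 4z - 3
  -3z^2 - 3z + 8
= 8z^3 + 2z^2 - 7z + 5


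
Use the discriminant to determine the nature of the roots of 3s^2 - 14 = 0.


D = b^2 - 4ac = (0)^2 - 4(3)(-14) = 0 + 168 = 168
Since D > 0: two distinct irrational roots


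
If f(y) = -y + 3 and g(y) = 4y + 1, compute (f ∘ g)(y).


Substitute g(y) into f:
f(g(y)) = -1*(4y + 1) + 3
Expand and combine: -4y + 2


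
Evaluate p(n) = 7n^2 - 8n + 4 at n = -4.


Using direct substitution:
  7 * (-4)^2 = 112
  -8 * (-4)^1 = 32
  constant: 4
Sum = 112 + 32 + 4 = 148


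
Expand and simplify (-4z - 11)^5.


Expand (-4z - 11)^5 by repeated multiplication:
  (-4z - 11)^2 = 16z^2 + 88z + 121
  (-4z - 11)^3 = -64z^3 - 528z^2 - 1452z - 1331
  (-4z - 11)^4 = 256z^4 + 2816z^3 + 11616z^2 + 21296z + 14641
= -1024z^5 - 14080z^4 - 77440z^3 - 212960z^2 - 292820z - 161051


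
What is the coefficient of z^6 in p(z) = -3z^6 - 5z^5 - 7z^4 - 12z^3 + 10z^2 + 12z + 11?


Read off the coefficient of z^6: -3


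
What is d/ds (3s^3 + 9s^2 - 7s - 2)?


Apply the power rule term by term:
  d/ds(3s^3) = 9s^2
  d/ds(9s^2) = 18s
  d/ds(-7s) = -7
  d/ds(-2) = 0
p'(s) = 9s^2 + 18s - 7


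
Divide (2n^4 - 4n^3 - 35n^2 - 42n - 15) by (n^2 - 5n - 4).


(2n^4 - 4n^3 - 35n^2 - 42n - 15) / (n^2 - 5n - 4)
Step 1: 2n^2 * (n^2 - 5n - 4) = 2n^4 - 10n^3 - 8n^2; subtract.
Step 2: 6n * (n^2 - 5n - 4) = 6n^3 - 30n^2 - 24n; subtract.
Step 3: 3 * (n^2 - 5n - 4) = 3n^2 - 15n - 12; subtract.
Quotient: 2n^2 + 6n + 3, Remainder: -3n - 3


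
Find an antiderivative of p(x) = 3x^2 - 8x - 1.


Reverse power rule on each term:
  ∫ 3x^2 dx = x^3
  ∫ -8x dx = -4x^2
  ∫ -1 dx = -x
F(x) = x^3 - 4x^2 - x + C


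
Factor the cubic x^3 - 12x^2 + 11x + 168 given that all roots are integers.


Try integer roots (divisors of 168). x=-3: p(-3)=0.
Divide out (x + 3): quotient is x^2 - 15x + 56.
Factor the quadratic: (x - 8)(x - 7)
Result: (x + 3)(x - 8)(x - 7)


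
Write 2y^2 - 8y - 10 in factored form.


Roots satisfy r1 + r2 = -b/a = 4 and r1*r2 = c/a = -5.
So r1 = -1, r2 = 5.
2y^2 - 8y - 10 = 2(y - r1)(y - r2) = 2(y + 1)(y - 5)


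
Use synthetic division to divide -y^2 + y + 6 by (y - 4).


Synthetic division with c = 4. Coefficients: -1, 1, 6
Bring down -1.
  -1 * 4 = -4; -4 + 1 = -3
  -3 * 4 = -12; -12 + 6 = -6
Quotient: -y - 3, Remainder: -6


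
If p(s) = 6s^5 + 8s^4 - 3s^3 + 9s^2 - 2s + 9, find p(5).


Using direct substitution:
  6 * (5)^5 = 18750
  8 * (5)^4 = 5000
  -3 * (5)^3 = -375
  9 * (5)^2 = 225
  -2 * (5)^1 = -10
  constant: 9
Sum = 18750 + 5000 - 375 + 225 - 10 + 9 = 23599


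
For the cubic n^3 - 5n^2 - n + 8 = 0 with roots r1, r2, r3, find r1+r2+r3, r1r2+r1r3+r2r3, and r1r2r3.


Monic cubic n^3+bn^2+cn+d=0: sum=-b, pairwise sum=c, product=-d.
b=-5, c=-1, d=8
r1+r2+r3 = 5
r1r2+r1r3+r2r3 = -1
r1r2r3 = -8


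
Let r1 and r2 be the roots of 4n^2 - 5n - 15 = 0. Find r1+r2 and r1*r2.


For an^2+bn+c=0: sum = -b/a, product = c/a.
a=4, b=-5, c=-15
Sum = -(-5)/4 = 5/4
Product = (-15)/4 = -15/4


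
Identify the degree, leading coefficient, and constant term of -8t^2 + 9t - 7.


Highest power of t is 2, with coefficient -8. Constant term is -7.
Degree = 2, leading coefficient = -8, constant term = -7


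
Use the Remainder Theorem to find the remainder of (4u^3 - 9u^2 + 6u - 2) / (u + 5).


By the Remainder Theorem, the remainder equals p(-5):
  4*(-5)^3 = -500
  -9*(-5)^2 = -225
  6*(-5)^1 = -30
  constant: -2
Sum: -500 - 225 - 30 - 2 = -757


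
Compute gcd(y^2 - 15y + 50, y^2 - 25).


Factor each:
  y^2 - 15y + 50 = (y - 5)(y - 10)
  y^2 - 25 = (y - 5)(y + 5)
Common monic factor: y - 5


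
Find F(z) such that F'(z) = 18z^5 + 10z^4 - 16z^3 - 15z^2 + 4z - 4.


Reverse power rule on each term:
  ∫ 18z^5 dz = 3z^6
  ∫ 10z^4 dz = 2z^5
  ∫ -16z^3 dz = -4z^4
  ∫ -15z^2 dz = -5z^3
  ∫ 4z dz = 2z^2
  ∫ -4 dz = -4z
F(z) = 3z^6 + 2z^5 - 4z^4 - 5z^3 + 2z^2 - 4z + C


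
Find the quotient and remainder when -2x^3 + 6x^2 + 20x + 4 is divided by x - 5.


(-2x^3 + 6x^2 + 20x + 4) / (x - 5)
Step 1: -2x^2 * (x - 5) = -2x^3 + 10x^2; subtract.
Step 2: -4x * (x - 5) = -4x^2 + 20x; subtract.
Step 3: 0 * (x - 5) = 0; subtract.
Quotient: -2x^2 - 4x, Remainder: 4


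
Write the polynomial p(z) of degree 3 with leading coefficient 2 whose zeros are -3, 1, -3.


p(z) = 2(z + 3)(z - 1)(z + 3)
Expand: 2z^3 + 10z^2 + 6z - 18


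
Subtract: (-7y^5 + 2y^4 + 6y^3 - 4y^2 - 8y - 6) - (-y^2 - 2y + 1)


Distribute the minus sign:
  (-7y^5 + 2y^4 + 6y^3 - 4y^2 - 8y - 6)
- (-y^2 - 2y + 1)
Negate second polynomial: y^2 + 2y - 1
Add: -7y^5 + 2y^4 + 6y^3 - 3y^2 - 6y - 7


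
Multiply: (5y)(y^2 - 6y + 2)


Distribute each term of the first polynomial:
  (5y)(y^2 - 6y + 2) = 5y^3 - 30y^2 + 10y
Sum: 5y^3 - 30y^2 + 10y


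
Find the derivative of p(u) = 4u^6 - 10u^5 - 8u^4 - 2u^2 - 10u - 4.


Apply the power rule term by term:
  d/du(4u^6) = 24u^5
  d/du(-10u^5) = -50u^4
  d/du(-8u^4) = -32u^3
  d/du(-2u^2) = -4u
  d/du(-10u) = -10
  d/du(-4) = 0
p'(u) = 24u^5 - 50u^4 - 32u^3 - 4u - 10


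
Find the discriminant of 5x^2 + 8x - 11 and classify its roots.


D = b^2 - 4ac = (8)^2 - 4(5)(-11) = 64 + 220 = 284
Since D > 0: two distinct irrational roots


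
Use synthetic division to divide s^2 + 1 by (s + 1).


Synthetic division with c = -1. Coefficients: 1, 0, 1
Bring down 1.
  1 * -1 = -1; -1 + 0 = -1
  -1 * -1 = 1; 1 + 1 = 2
Quotient: s - 1, Remainder: 2


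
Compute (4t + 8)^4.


Expand (4t + 8)^4 by repeated multiplication:
  (4t + 8)^2 = 16t^2 + 64t + 64
  (4t + 8)^3 = 64t^3 + 384t^2 + 768t + 512
= 256t^4 + 2048t^3 + 6144t^2 + 8192t + 4096


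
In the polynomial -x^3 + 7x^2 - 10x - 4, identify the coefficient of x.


Read off the coefficient of x: -10
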